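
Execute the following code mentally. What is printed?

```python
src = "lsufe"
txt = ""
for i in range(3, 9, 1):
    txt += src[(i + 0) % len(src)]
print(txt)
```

i=3: add src[3]='f' → 'f'
i=4: add src[4]='e' → 'fe'
i=5: add src[0]='l' → 'fel'
i=6: add src[1]='s' → 'fels'
i=7: add src[2]='u' → 'felsu'
i=8: add src[3]='f' → 'felsuf'

felsuf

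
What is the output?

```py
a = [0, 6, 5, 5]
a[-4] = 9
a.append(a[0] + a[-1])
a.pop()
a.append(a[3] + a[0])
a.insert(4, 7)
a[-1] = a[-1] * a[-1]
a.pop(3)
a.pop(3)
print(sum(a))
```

216

a[-4] = 9 → [9, 6, 5, 5]
append a[0]+a[-1] = 9+5 = 14 → [9, 6, 5, 5, 14]
pop() removes 14 → [9, 6, 5, 5]
append a[3]+a[0] = 5+9 = 14 → [9, 6, 5, 5, 14]
insert 7 at 4 → [9, 6, 5, 5, 7, 14]
a[-1] = a[-1]*a[-1] = 14*14 = 196 → [9, 6, 5, 5, 7, 196]
pop(3) removes 5 → [9, 6, 5, 7, 196]
pop(3) removes 7 → [9, 6, 5, 196]
sum = 216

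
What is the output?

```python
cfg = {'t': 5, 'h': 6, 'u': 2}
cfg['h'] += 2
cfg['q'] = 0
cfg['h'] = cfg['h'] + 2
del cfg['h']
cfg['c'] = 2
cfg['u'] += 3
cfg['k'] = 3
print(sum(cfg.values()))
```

cfg['h'] = 6+2 = 8 → {'t': 5, 'h': 8, 'u': 2}
cfg['q'] = 0 → {'t': 5, 'h': 8, 'u': 2, 'q': 0}
cfg['h'] = cfg['h']+2 = 10 → {'t': 5, 'h': 10, 'u': 2, 'q': 0}
del 'h' → {'t': 5, 'u': 2, 'q': 0}
cfg['c'] = 2 → {'t': 5, 'u': 2, 'q': 0, 'c': 2}
cfg['u'] = 2+3 = 5 → {'t': 5, 'u': 5, 'q': 0, 'c': 2}
cfg['k'] = 3 → {'t': 5, 'u': 5, 'q': 0, 'c': 2, 'k': 3}
sum of values = 15

15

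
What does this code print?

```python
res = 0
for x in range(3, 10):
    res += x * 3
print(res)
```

126

x=3: res = 0+3*3 = 9
x=4: res = 9+4*3 = 21
x=5: res = 21+5*3 = 36
x=6: res = 36+6*3 = 54
x=7: res = 54+7*3 = 75
x=8: res = 75+8*3 = 99
x=9: res = 99+9*3 = 126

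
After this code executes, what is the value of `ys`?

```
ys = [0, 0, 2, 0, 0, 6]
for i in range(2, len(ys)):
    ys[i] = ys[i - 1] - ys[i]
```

[0, 0, -2, -2, -2, -8]

i=2: ys[2] = 0-2 = -2 → [0, 0, -2, 0, 0, 6]
i=3: ys[3] = (-2)-0 = -2 → [0, 0, -2, -2, 0, 6]
i=4: ys[4] = (-2)-0 = -2 → [0, 0, -2, -2, -2, 6]
i=5: ys[5] = (-2)-6 = -8 → [0, 0, -2, -2, -2, -8]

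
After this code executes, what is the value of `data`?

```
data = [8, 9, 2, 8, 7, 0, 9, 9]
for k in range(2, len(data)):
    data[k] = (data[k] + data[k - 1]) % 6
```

k=2: data[2] = (2+9)%6 = 5 → [8, 9, 5, 8, 7, 0, 9, 9]
k=3: data[3] = (8+5)%6 = 1 → [8, 9, 5, 1, 7, 0, 9, 9]
k=4: data[4] = (7+1)%6 = 2 → [8, 9, 5, 1, 2, 0, 9, 9]
k=5: data[5] = (0+2)%6 = 2 → [8, 9, 5, 1, 2, 2, 9, 9]
k=6: data[6] = (9+2)%6 = 5 → [8, 9, 5, 1, 2, 2, 5, 9]
k=7: data[7] = (9+5)%6 = 2 → [8, 9, 5, 1, 2, 2, 5, 2]

[8, 9, 5, 1, 2, 2, 5, 2]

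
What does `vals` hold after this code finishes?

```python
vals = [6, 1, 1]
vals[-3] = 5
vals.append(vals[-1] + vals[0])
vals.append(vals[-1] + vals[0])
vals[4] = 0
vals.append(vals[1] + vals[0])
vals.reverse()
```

vals[-3] = 5 → [5, 1, 1]
append vals[-1]+vals[0] = 1+5 = 6 → [5, 1, 1, 6]
append vals[-1]+vals[0] = 6+5 = 11 → [5, 1, 1, 6, 11]
vals[4] = 0 → [5, 1, 1, 6, 0]
append vals[1]+vals[0] = 1+5 = 6 → [5, 1, 1, 6, 0, 6]
reverse → [6, 0, 6, 1, 1, 5]

[6, 0, 6, 1, 1, 5]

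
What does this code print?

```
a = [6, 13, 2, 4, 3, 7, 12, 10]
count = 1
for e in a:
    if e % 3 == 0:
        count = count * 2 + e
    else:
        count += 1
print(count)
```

65

e=6: %3==0, count = 1*2+6 = 8
e=13: not %3==0, count = 8+1 = 9
e=2: not %3==0, count = 9+1 = 10
e=4: not %3==0, count = 10+1 = 11
e=3: %3==0, count = 11*2+3 = 25
e=7: not %3==0, count = 25+1 = 26
e=12: %3==0, count = 26*2+12 = 64
e=10: not %3==0, count = 64+1 = 65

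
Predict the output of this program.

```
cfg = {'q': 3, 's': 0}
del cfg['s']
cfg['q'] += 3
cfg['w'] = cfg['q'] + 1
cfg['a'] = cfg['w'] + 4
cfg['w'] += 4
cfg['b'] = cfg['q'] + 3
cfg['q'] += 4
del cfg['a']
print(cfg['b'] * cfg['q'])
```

del 's' → {'q': 3}
cfg['q'] = 3+3 = 6 → {'q': 6}
cfg['w'] = cfg['q']+1 = 7 → {'q': 6, 'w': 7}
cfg['a'] = cfg['w']+4 = 11 → {'q': 6, 'w': 7, 'a': 11}
cfg['w'] = 7+4 = 11 → {'q': 6, 'w': 11, 'a': 11}
cfg['b'] = cfg['q']+3 = 9 → {'q': 6, 'w': 11, 'a': 11, 'b': 9}
cfg['q'] = 6+4 = 10 → {'q': 10, 'w': 11, 'a': 11, 'b': 9}
del 'a' → {'q': 10, 'w': 11, 'b': 9}
cfg['b']*cfg['q'] = 9*10 = 90

90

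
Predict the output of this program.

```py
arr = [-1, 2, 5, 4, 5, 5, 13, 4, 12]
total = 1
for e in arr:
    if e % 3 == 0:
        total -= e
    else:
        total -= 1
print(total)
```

-19

e=-1: not %3==0, total = 1-1 = 0
e=2: not %3==0, total = 0-1 = -1
e=5: not %3==0, total = (-1)-1 = -2
e=4: not %3==0, total = (-2)-1 = -3
e=5: not %3==0, total = (-3)-1 = -4
e=5: not %3==0, total = (-4)-1 = -5
e=13: not %3==0, total = (-5)-1 = -6
e=4: not %3==0, total = (-6)-1 = -7
e=12: %3==0, total = (-7)-12 = -19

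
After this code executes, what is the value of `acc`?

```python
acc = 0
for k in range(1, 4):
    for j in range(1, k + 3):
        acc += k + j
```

57

k=1,j=1: acc = 0+2 = 2
k=1,j=2: acc = 2+3 = 5
k=1,j=3: acc = 5+4 = 9
k=2,j=1: acc = 9+3 = 12
k=2,j=2: acc = 12+4 = 16
k=2,j=3: acc = 16+5 = 21
k=2,j=4: acc = 21+6 = 27
k=3,j=1: acc = 27+4 = 31
k=3,j=2: acc = 31+5 = 36
k=3,j=3: acc = 36+6 = 42
k=3,j=4: acc = 42+7 = 49
k=3,j=5: acc = 49+8 = 57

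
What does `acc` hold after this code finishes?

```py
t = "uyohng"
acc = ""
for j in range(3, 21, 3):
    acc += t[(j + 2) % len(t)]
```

'gogogo'

j=3: add t[5]='g' → 'g'
j=6: add t[2]='o' → 'go'
j=9: add t[5]='g' → 'gog'
j=12: add t[2]='o' → 'gogo'
j=15: add t[5]='g' → 'gogog'
j=18: add t[2]='o' → 'gogogo'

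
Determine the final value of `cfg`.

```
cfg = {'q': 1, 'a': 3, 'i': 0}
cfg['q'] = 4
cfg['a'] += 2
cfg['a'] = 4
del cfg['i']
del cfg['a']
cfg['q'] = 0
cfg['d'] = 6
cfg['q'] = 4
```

cfg['q'] = 4 → {'q': 4, 'a': 3, 'i': 0}
cfg['a'] = 3+2 = 5 → {'q': 4, 'a': 5, 'i': 0}
cfg['a'] = 4 → {'q': 4, 'a': 4, 'i': 0}
del 'i' → {'q': 4, 'a': 4}
del 'a' → {'q': 4}
cfg['q'] = 0 → {'q': 0}
cfg['d'] = 6 → {'q': 0, 'd': 6}
cfg['q'] = 4 → {'q': 4, 'd': 6}

{'q': 4, 'd': 6}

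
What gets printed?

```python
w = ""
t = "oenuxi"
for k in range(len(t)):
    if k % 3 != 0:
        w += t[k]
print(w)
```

k=0: skip
k=1: add 'e' → 'e'
k=2: add 'n' → 'en'
k=3: skip
k=4: add 'x' → 'enx'
k=5: add 'i' → 'enxi'

enxi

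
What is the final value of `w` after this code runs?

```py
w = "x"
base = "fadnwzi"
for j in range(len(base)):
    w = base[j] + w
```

'izwndafx'

j=0: prepend 'f' → 'fx'
j=1: prepend 'a' → 'afx'
j=2: prepend 'd' → 'dafx'
j=3: prepend 'n' → 'ndafx'
j=4: prepend 'w' → 'wndafx'
j=5: prepend 'z' → 'zwndafx'
j=6: prepend 'i' → 'izwndafx'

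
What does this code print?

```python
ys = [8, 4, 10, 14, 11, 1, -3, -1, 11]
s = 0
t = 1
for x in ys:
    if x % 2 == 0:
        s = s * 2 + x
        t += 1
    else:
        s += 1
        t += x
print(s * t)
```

2856

x=8: even, s = 0*2+8 = 8; t=2
x=4: even, s = 8*2+4 = 20; t=3
x=10: even, s = 20*2+10 = 50; t=4
x=14: even, s = 50*2+14 = 114; t=5
x=11: not even, s = 114+1 = 115; t=16
x=1: not even, s = 115+1 = 116; t=17
x=-3: not even, s = 116+1 = 117; t=14
x=-1: not even, s = 117+1 = 118; t=13
x=11: not even, s = 118+1 = 119; t=24
s*t = 119*24 = 2856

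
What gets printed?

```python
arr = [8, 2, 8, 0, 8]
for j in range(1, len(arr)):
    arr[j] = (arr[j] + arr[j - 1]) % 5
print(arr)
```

[8, 0, 3, 3, 1]

j=1: arr[1] = (2+8)%5 = 0 → [8, 0, 8, 0, 8]
j=2: arr[2] = (8+0)%5 = 3 → [8, 0, 3, 0, 8]
j=3: arr[3] = (0+3)%5 = 3 → [8, 0, 3, 3, 8]
j=4: arr[4] = (8+3)%5 = 1 → [8, 0, 3, 3, 1]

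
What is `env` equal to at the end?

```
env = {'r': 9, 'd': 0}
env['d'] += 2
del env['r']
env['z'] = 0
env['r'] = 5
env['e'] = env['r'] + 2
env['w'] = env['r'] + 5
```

{'d': 2, 'z': 0, 'r': 5, 'e': 7, 'w': 10}

env['d'] = 0+2 = 2 → {'r': 9, 'd': 2}
del 'r' → {'d': 2}
env['z'] = 0 → {'d': 2, 'z': 0}
env['r'] = 5 → {'d': 2, 'z': 0, 'r': 5}
env['e'] = env['r']+2 = 7 → {'d': 2, 'z': 0, 'r': 5, 'e': 7}
env['w'] = env['r']+5 = 10 → {'d': 2, 'z': 0, 'r': 5, 'e': 7, 'w': 10}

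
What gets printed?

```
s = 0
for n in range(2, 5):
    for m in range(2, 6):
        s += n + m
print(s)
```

78

n=2,m=2: s = 0+4 = 4
n=2,m=3: s = 4+5 = 9
n=2,m=4: s = 9+6 = 15
n=2,m=5: s = 15+7 = 22
n=3,m=2: s = 22+5 = 27
n=3,m=3: s = 27+6 = 33
n=3,m=4: s = 33+7 = 40
n=3,m=5: s = 40+8 = 48
n=4,m=2: s = 48+6 = 54
n=4,m=3: s = 54+7 = 61
n=4,m=4: s = 61+8 = 69
n=4,m=5: s = 69+9 = 78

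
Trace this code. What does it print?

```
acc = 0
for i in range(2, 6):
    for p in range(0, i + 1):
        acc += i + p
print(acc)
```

102

i=2,p=0: acc = 0+2 = 2
i=2,p=1: acc = 2+3 = 5
i=2,p=2: acc = 5+4 = 9
i=3,p=0: acc = 9+3 = 12
i=3,p=1: acc = 12+4 = 16
i=3,p=2: acc = 16+5 = 21
i=3,p=3: acc = 21+6 = 27
i=4,p=0: acc = 27+4 = 31
i=4,p=1: acc = 31+5 = 36
i=4,p=2: acc = 36+6 = 42
i=4,p=3: acc = 42+7 = 49
i=4,p=4: acc = 49+8 = 57
i=5,p=0: acc = 57+5 = 62
i=5,p=1: acc = 62+6 = 68
i=5,p=2: acc = 68+7 = 75
i=5,p=3: acc = 75+8 = 83
i=5,p=4: acc = 83+9 = 92
i=5,p=5: acc = 92+10 = 102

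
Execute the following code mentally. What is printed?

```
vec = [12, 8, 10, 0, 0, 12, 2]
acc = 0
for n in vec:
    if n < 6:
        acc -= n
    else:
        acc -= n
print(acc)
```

-44

n=12: not <6, acc = 0-12 = -12
n=8: not <6, acc = (-12)-8 = -20
n=10: not <6, acc = (-20)-10 = -30
n=0: <6, acc = (-30)-0 = -30
n=0: <6, acc = (-30)-0 = -30
n=12: not <6, acc = (-30)-12 = -42
n=2: <6, acc = (-42)-2 = -44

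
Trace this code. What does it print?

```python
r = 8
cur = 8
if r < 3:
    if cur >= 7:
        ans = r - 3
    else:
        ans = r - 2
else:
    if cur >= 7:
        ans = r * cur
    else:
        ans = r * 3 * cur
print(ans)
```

64

r=8, cur=8
r < 3 is False; cur >= 7 is True
→ ans = r * cur = 64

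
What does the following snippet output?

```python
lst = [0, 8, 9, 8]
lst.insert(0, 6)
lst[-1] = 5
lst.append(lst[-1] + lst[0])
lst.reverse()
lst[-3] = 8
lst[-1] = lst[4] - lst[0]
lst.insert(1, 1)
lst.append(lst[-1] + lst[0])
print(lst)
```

[11, 1, 5, 9, 8, 0, -11, 0]

insert 6 at 0 → [6, 0, 8, 9, 8]
lst[-1] = 5 → [6, 0, 8, 9, 5]
append lst[-1]+lst[0] = 5+6 = 11 → [6, 0, 8, 9, 5, 11]
reverse → [11, 5, 9, 8, 0, 6]
lst[-3] = 8 → [11, 5, 9, 8, 0, 6]
lst[-1] = lst[4]-lst[0] = 0-11 = -11 → [11, 5, 9, 8, 0, -11]
insert 1 at 1 → [11, 1, 5, 9, 8, 0, -11]
append lst[-1]+lst[0] = (-11)+11 = 0 → [11, 1, 5, 9, 8, 0, -11, 0]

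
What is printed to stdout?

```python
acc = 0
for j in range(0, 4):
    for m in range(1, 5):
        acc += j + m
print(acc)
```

j=0,m=1: acc = 0+1 = 1
j=0,m=2: acc = 1+2 = 3
j=0,m=3: acc = 3+3 = 6
j=0,m=4: acc = 6+4 = 10
j=1,m=1: acc = 10+2 = 12
j=1,m=2: acc = 12+3 = 15
j=1,m=3: acc = 15+4 = 19
j=1,m=4: acc = 19+5 = 24
j=2,m=1: acc = 24+3 = 27
j=2,m=2: acc = 27+4 = 31
j=2,m=3: acc = 31+5 = 36
j=2,m=4: acc = 36+6 = 42
j=3,m=1: acc = 42+4 = 46
j=3,m=2: acc = 46+5 = 51
j=3,m=3: acc = 51+6 = 57
j=3,m=4: acc = 57+7 = 64

64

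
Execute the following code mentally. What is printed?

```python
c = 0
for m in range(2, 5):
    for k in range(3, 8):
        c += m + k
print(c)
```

120

m=2,k=3: c = 0+5 = 5
m=2,k=4: c = 5+6 = 11
m=2,k=5: c = 11+7 = 18
m=2,k=6: c = 18+8 = 26
m=2,k=7: c = 26+9 = 35
m=3,k=3: c = 35+6 = 41
m=3,k=4: c = 41+7 = 48
m=3,k=5: c = 48+8 = 56
m=3,k=6: c = 56+9 = 65
m=3,k=7: c = 65+10 = 75
m=4,k=3: c = 75+7 = 82
m=4,k=4: c = 82+8 = 90
m=4,k=5: c = 90+9 = 99
m=4,k=6: c = 99+10 = 109
m=4,k=7: c = 109+11 = 120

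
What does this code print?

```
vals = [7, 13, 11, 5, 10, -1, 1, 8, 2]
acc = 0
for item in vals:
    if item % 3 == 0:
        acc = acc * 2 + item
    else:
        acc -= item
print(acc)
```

item=7: not %3==0, acc = 0-7 = -7
item=13: not %3==0, acc = (-7)-13 = -20
item=11: not %3==0, acc = (-20)-11 = -31
item=5: not %3==0, acc = (-31)-5 = -36
item=10: not %3==0, acc = (-36)-10 = -46
item=-1: not %3==0, acc = (-46)-(-1) = -45
item=1: not %3==0, acc = (-45)-1 = -46
item=8: not %3==0, acc = (-46)-8 = -54
item=2: not %3==0, acc = (-54)-2 = -56

-56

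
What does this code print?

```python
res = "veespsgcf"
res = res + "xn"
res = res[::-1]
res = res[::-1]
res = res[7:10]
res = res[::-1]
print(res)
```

xfc

+ 'xn' → 'veespsgcfxn'
reverse → 'nxfcgspseev'
reverse → 'veespsgcfxn'
slice [7:10] → 'cfx'
reverse → 'xfc'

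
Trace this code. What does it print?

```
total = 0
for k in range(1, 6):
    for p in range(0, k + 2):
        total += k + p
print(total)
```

140

k=1,p=0: total = 0+1 = 1
k=1,p=1: total = 1+2 = 3
k=1,p=2: total = 3+3 = 6
k=2,p=0: total = 6+2 = 8
k=2,p=1: total = 8+3 = 11
k=2,p=2: total = 11+4 = 15
k=2,p=3: total = 15+5 = 20
k=3,p=0: total = 20+3 = 23
k=3,p=1: total = 23+4 = 27
k=3,p=2: total = 27+5 = 32
k=3,p=3: total = 32+6 = 38
k=3,p=4: total = 38+7 = 45
k=4,p=0: total = 45+4 = 49
k=4,p=1: total = 49+5 = 54
k=4,p=2: total = 54+6 = 60
k=4,p=3: total = 60+7 = 67
k=4,p=4: total = 67+8 = 75
k=4,p=5: total = 75+9 = 84
k=5,p=0: total = 84+5 = 89
k=5,p=1: total = 89+6 = 95
k=5,p=2: total = 95+7 = 102
k=5,p=3: total = 102+8 = 110
k=5,p=4: total = 110+9 = 119
k=5,p=5: total = 119+10 = 129
k=5,p=6: total = 129+11 = 140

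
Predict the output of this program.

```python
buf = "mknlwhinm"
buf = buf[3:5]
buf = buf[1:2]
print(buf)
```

slice [3:5] → 'lw'
slice [1:2] → 'w'

w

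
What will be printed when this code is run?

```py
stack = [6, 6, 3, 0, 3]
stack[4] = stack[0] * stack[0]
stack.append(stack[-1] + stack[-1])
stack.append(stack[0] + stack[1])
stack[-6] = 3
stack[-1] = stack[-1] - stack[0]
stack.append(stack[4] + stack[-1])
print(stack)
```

stack[4] = stack[0]*stack[0] = 6*6 = 36 → [6, 6, 3, 0, 36]
append stack[-1]+stack[-1] = 36+36 = 72 → [6, 6, 3, 0, 36, 72]
append stack[0]+stack[1] = 6+6 = 12 → [6, 6, 3, 0, 36, 72, 12]
stack[-6] = 3 → [6, 3, 3, 0, 36, 72, 12]
stack[-1] = stack[-1]-stack[0] = 12-6 = 6 → [6, 3, 3, 0, 36, 72, 6]
append stack[4]+stack[-1] = 36+6 = 42 → [6, 3, 3, 0, 36, 72, 6, 42]

[6, 3, 3, 0, 36, 72, 6, 42]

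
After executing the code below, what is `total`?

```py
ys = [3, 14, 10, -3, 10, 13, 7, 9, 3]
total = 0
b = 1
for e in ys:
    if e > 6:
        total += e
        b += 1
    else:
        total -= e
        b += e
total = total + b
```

70

e=3: not >6, total = 0-3 = -3; b=4
e=14: >6, total = (-3)+14 = 11; b=5
e=10: >6, total = 11+10 = 21; b=6
e=-3: not >6, total = 21-(-3) = 24; b=3
e=10: >6, total = 24+10 = 34; b=4
e=13: >6, total = 34+13 = 47; b=5
e=7: >6, total = 47+7 = 54; b=6
e=9: >6, total = 54+9 = 63; b=7
e=3: not >6, total = 63-3 = 60; b=10
total+b = 60+10 = 70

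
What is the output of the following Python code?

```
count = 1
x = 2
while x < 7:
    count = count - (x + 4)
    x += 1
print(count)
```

-39

x=2: count = 1-6 = -5
x=3: count = (-5)-7 = -12
x=4: count = (-12)-8 = -20
x=5: count = (-20)-9 = -29
x=6: count = (-29)-10 = -39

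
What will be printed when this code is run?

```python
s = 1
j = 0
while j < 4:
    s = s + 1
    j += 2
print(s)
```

3

j=0: s = 1+1 = 2
j=2: s = 2+1 = 3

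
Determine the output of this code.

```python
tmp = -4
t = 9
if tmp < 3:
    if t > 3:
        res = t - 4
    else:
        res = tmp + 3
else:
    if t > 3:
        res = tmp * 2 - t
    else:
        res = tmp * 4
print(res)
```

tmp=-4, t=9
tmp < 3 is True; t > 3 is True
→ res = t - 4 = 5

5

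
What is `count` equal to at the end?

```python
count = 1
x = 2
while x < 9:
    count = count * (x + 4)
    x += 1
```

x=2: count = 1*6 = 6
x=3: count = 6*7 = 42
x=4: count = 42*8 = 336
x=5: count = 336*9 = 3024
x=6: count = 3024*10 = 30240
x=7: count = 30240*11 = 332640
x=8: count = 332640*12 = 3991680

3991680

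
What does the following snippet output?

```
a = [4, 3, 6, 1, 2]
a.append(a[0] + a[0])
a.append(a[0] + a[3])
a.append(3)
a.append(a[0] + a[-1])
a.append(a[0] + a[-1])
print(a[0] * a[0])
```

append a[0]+a[0] = 4+4 = 8 → [4, 3, 6, 1, 2, 8]
append a[0]+a[3] = 4+1 = 5 → [4, 3, 6, 1, 2, 8, 5]
append 3 → [4, 3, 6, 1, 2, 8, 5, 3]
append a[0]+a[-1] = 4+3 = 7 → [4, 3, 6, 1, 2, 8, 5, 3, 7]
append a[0]+a[-1] = 4+7 = 11 → [4, 3, 6, 1, 2, 8, 5, 3, 7, 11]
a[0]*a[0] = 4*4 = 16

16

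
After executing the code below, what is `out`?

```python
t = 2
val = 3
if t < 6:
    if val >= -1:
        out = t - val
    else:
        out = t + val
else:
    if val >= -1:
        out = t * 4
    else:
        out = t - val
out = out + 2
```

t=2, val=3
t < 6 is True; val >= -1 is True
→ out = t - val = -1
out = (-1)+2 = 1

1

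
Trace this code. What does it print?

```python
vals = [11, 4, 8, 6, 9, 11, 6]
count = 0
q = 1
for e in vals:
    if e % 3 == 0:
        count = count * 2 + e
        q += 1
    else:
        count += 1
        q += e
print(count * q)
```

2812

e=11: not %3==0, count = 0+1 = 1; q=12
e=4: not %3==0, count = 1+1 = 2; q=16
e=8: not %3==0, count = 2+1 = 3; q=24
e=6: %3==0, count = 3*2+6 = 12; q=25
e=9: %3==0, count = 12*2+9 = 33; q=26
e=11: not %3==0, count = 33+1 = 34; q=37
e=6: %3==0, count = 34*2+6 = 74; q=38
count*q = 74*38 = 2812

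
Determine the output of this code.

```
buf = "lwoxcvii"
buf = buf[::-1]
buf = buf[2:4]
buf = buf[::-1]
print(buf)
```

reverse → 'iivcxowl'
slice [2:4] → 'vc'
reverse → 'cv'

cv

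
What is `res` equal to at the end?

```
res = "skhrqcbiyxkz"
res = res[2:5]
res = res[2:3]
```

slice [2:5] → 'hrq'
slice [2:3] → 'q'

'q'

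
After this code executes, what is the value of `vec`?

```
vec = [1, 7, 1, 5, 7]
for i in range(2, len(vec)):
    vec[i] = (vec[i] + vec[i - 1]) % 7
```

i=2: vec[2] = (1+7)%7 = 1 → [1, 7, 1, 5, 7]
i=3: vec[3] = (5+1)%7 = 6 → [1, 7, 1, 6, 7]
i=4: vec[4] = (7+6)%7 = 6 → [1, 7, 1, 6, 6]

[1, 7, 1, 6, 6]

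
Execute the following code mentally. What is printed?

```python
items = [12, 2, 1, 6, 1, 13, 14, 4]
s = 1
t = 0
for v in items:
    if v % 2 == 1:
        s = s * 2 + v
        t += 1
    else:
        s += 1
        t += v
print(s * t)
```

v=12: not odd, s = 1+1 = 2; t=12
v=2: not odd, s = 2+1 = 3; t=14
v=1: odd, s = 3*2+1 = 7; t=15
v=6: not odd, s = 7+1 = 8; t=21
v=1: odd, s = 8*2+1 = 17; t=22
v=13: odd, s = 17*2+13 = 47; t=23
v=14: not odd, s = 47+1 = 48; t=37
v=4: not odd, s = 48+1 = 49; t=41
s*t = 49*41 = 2009

2009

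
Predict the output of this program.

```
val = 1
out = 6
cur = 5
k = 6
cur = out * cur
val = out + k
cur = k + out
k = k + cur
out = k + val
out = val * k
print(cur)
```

cur = 6*5 = 30
val = 6+6 = 12
cur = 6+6 = 12
k = 6+12 = 18
out = 18+12 = 30
out = 12*18 = 216

12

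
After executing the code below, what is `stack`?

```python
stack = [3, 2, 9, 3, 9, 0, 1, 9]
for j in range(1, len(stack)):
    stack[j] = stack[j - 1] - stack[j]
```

[3, 1, -8, -11, -20, -20, -21, -30]

j=1: stack[1] = 3-2 = 1 → [3, 1, 9, 3, 9, 0, 1, 9]
j=2: stack[2] = 1-9 = -8 → [3, 1, -8, 3, 9, 0, 1, 9]
j=3: stack[3] = (-8)-3 = -11 → [3, 1, -8, -11, 9, 0, 1, 9]
j=4: stack[4] = (-11)-9 = -20 → [3, 1, -8, -11, -20, 0, 1, 9]
j=5: stack[5] = (-20)-0 = -20 → [3, 1, -8, -11, -20, -20, 1, 9]
j=6: stack[6] = (-20)-1 = -21 → [3, 1, -8, -11, -20, -20, -21, 9]
j=7: stack[7] = (-21)-9 = -30 → [3, 1, -8, -11, -20, -20, -21, -30]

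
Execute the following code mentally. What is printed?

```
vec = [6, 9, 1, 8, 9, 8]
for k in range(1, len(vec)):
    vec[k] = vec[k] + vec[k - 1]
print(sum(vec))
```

k=1: vec[1] = 9+6 = 15 → [6, 15, 1, 8, 9, 8]
k=2: vec[2] = 1+15 = 16 → [6, 15, 16, 8, 9, 8]
k=3: vec[3] = 8+16 = 24 → [6, 15, 16, 24, 9, 8]
k=4: vec[4] = 9+24 = 33 → [6, 15, 16, 24, 33, 8]
k=5: vec[5] = 8+33 = 41 → [6, 15, 16, 24, 33, 41]
sum = 135

135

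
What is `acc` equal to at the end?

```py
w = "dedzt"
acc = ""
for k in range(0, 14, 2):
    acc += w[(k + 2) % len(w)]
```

'dtezddt'

k=0: add w[2]='d' → 'd'
k=2: add w[4]='t' → 'dt'
k=4: add w[1]='e' → 'dte'
k=6: add w[3]='z' → 'dtez'
k=8: add w[0]='d' → 'dtezd'
k=10: add w[2]='d' → 'dtezdd'
k=12: add w[4]='t' → 'dtezddt'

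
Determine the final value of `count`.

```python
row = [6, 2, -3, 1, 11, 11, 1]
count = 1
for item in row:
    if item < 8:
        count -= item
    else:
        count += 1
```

-4

item=6: <8, count = 1-6 = -5
item=2: <8, count = (-5)-2 = -7
item=-3: <8, count = (-7)-(-3) = -4
item=1: <8, count = (-4)-1 = -5
item=11: not <8, count = (-5)+1 = -4
item=11: not <8, count = (-4)+1 = -3
item=1: <8, count = (-3)-1 = -4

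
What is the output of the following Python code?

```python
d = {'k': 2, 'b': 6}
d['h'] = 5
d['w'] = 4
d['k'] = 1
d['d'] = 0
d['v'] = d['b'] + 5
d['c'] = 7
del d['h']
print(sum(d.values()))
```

29

d['h'] = 5 → {'k': 2, 'b': 6, 'h': 5}
d['w'] = 4 → {'k': 2, 'b': 6, 'h': 5, 'w': 4}
d['k'] = 1 → {'k': 1, 'b': 6, 'h': 5, 'w': 4}
d['d'] = 0 → {'k': 1, 'b': 6, 'h': 5, 'w': 4, 'd': 0}
d['v'] = d['b']+5 = 11 → {'k': 1, 'b': 6, 'h': 5, 'w': 4, 'd': 0, 'v': 11}
d['c'] = 7 → {'k': 1, 'b': 6, 'h': 5, 'w': 4, 'd': 0, 'v': 11, 'c': 7}
del 'h' → {'k': 1, 'b': 6, 'w': 4, 'd': 0, 'v': 11, 'c': 7}
sum of values = 29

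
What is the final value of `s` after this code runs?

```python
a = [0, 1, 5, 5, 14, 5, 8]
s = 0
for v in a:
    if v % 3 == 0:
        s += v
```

0

v=0: %3==0, s = 0+0 = 0
v=1: not %3==0
v=5: not %3==0
v=5: not %3==0
v=14: not %3==0
v=5: not %3==0
v=8: not %3==0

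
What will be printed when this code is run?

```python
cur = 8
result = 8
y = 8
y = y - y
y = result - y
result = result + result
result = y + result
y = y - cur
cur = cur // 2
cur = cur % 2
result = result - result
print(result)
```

0

y = 8-8 = 0
y = 8-0 = 8
result = 8+8 = 16
result = 8+16 = 24
y = 8-8 = 0
cur = 8//2 = 4
cur = 4%2 = 0
result = 24-24 = 0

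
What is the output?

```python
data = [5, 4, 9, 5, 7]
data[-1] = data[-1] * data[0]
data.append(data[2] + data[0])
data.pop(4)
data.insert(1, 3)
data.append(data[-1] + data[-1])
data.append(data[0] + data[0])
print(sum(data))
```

78

data[-1] = data[-1]*data[0] = 7*5 = 35 → [5, 4, 9, 5, 35]
append data[2]+data[0] = 9+5 = 14 → [5, 4, 9, 5, 35, 14]
pop(4) removes 35 → [5, 4, 9, 5, 14]
insert 3 at 1 → [5, 3, 4, 9, 5, 14]
append data[-1]+data[-1] = 14+14 = 28 → [5, 3, 4, 9, 5, 14, 28]
append data[0]+data[0] = 5+5 = 10 → [5, 3, 4, 9, 5, 14, 28, 10]
sum = 78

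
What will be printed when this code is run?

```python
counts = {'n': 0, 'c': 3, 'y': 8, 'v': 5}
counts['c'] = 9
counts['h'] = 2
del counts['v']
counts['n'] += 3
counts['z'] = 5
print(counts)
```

counts['c'] = 9 → {'n': 0, 'c': 9, 'y': 8, 'v': 5}
counts['h'] = 2 → {'n': 0, 'c': 9, 'y': 8, 'v': 5, 'h': 2}
del 'v' → {'n': 0, 'c': 9, 'y': 8, 'h': 2}
counts['n'] = 0+3 = 3 → {'n': 3, 'c': 9, 'y': 8, 'h': 2}
counts['z'] = 5 → {'n': 3, 'c': 9, 'y': 8, 'h': 2, 'z': 5}

{'n': 3, 'c': 9, 'y': 8, 'h': 2, 'z': 5}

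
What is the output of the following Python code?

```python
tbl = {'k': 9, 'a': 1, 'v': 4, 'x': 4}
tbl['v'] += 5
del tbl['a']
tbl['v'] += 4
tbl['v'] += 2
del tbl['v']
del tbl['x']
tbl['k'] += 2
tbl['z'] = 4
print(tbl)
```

tbl['v'] = 4+5 = 9 → {'k': 9, 'a': 1, 'v': 9, 'x': 4}
del 'a' → {'k': 9, 'v': 9, 'x': 4}
tbl['v'] = 9+4 = 13 → {'k': 9, 'v': 13, 'x': 4}
tbl['v'] = 13+2 = 15 → {'k': 9, 'v': 15, 'x': 4}
del 'v' → {'k': 9, 'x': 4}
del 'x' → {'k': 9}
tbl['k'] = 9+2 = 11 → {'k': 11}
tbl['z'] = 4 → {'k': 11, 'z': 4}

{'k': 11, 'z': 4}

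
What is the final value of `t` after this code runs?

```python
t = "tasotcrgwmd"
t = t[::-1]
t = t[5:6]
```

'c'

reverse → 'dmwgrctosat'
slice [5:6] → 'c'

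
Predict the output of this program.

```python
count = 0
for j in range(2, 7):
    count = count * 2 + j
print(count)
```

j=2: count = 0*2+2 = 2
j=3: count = 2*2+3 = 7
j=4: count = 7*2+4 = 18
j=5: count = 18*2+5 = 41
j=6: count = 41*2+6 = 88

88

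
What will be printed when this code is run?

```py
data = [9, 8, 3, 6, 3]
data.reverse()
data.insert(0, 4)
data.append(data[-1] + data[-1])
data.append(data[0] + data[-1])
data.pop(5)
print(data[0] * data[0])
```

reverse → [3, 6, 3, 8, 9]
insert 4 at 0 → [4, 3, 6, 3, 8, 9]
append data[-1]+data[-1] = 9+9 = 18 → [4, 3, 6, 3, 8, 9, 18]
append data[0]+data[-1] = 4+18 = 22 → [4, 3, 6, 3, 8, 9, 18, 22]
pop(5) removes 9 → [4, 3, 6, 3, 8, 18, 22]
data[0]*data[0] = 4*4 = 16

16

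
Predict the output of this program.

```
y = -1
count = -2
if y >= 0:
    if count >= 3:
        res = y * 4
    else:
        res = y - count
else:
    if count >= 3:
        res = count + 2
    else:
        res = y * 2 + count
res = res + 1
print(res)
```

-3

y=-1, count=-2
y >= 0 is False; count >= 3 is False
→ res = y * 2 + count = -4
res = (-4)+1 = -3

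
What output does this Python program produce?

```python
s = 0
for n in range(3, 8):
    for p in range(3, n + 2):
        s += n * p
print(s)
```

540

n=3,p=3: s = 0+9 = 9
n=3,p=4: s = 9+12 = 21
n=4,p=3: s = 21+12 = 33
n=4,p=4: s = 33+16 = 49
n=4,p=5: s = 49+20 = 69
n=5,p=3: s = 69+15 = 84
n=5,p=4: s = 84+20 = 104
n=5,p=5: s = 104+25 = 129
n=5,p=6: s = 129+30 = 159
n=6,p=3: s = 159+18 = 177
n=6,p=4: s = 177+24 = 201
n=6,p=5: s = 201+30 = 231
n=6,p=6: s = 231+36 = 267
n=6,p=7: s = 267+42 = 309
n=7,p=3: s = 309+21 = 330
n=7,p=4: s = 330+28 = 358
n=7,p=5: s = 358+35 = 393
n=7,p=6: s = 393+42 = 435
n=7,p=7: s = 435+49 = 484
n=7,p=8: s = 484+56 = 540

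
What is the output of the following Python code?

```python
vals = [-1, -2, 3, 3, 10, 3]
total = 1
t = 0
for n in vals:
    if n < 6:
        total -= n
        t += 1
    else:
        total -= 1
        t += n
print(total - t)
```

n=-1: <6, total = 1-(-1) = 2; t=1
n=-2: <6, total = 2-(-2) = 4; t=2
n=3: <6, total = 4-3 = 1; t=3
n=3: <6, total = 1-3 = -2; t=4
n=10: not <6, total = (-2)-1 = -3; t=14
n=3: <6, total = (-3)-3 = -6; t=15
total-t = (-6)-15 = -21

-21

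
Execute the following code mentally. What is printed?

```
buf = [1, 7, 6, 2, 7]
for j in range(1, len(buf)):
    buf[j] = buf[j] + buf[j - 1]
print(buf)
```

j=1: buf[1] = 7+1 = 8 → [1, 8, 6, 2, 7]
j=2: buf[2] = 6+8 = 14 → [1, 8, 14, 2, 7]
j=3: buf[3] = 2+14 = 16 → [1, 8, 14, 16, 7]
j=4: buf[4] = 7+16 = 23 → [1, 8, 14, 16, 23]

[1, 8, 14, 16, 23]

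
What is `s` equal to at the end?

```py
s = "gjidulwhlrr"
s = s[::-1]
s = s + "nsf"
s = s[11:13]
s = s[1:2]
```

's'

reverse → 'rrlhwludijg'
+ 'nsf' → 'rrlhwludijgnsf'
slice [11:13] → 'ns'
slice [1:2] → 's'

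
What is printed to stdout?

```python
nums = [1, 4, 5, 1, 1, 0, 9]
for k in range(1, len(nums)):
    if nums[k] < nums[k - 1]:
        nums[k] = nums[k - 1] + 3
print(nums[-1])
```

k=1: 4>=1, unchanged → [1, 4, 5, 1, 1, 0, 9]
k=2: 5>=4, unchanged → [1, 4, 5, 1, 1, 0, 9]
k=3: 1<5, nums[3] = 5+3 = 8 → [1, 4, 5, 8, 1, 0, 9]
k=4: 1<8, nums[4] = 8+3 = 11 → [1, 4, 5, 8, 11, 0, 9]
k=5: 0<11, nums[5] = 11+3 = 14 → [1, 4, 5, 8, 11, 14, 9]
k=6: 9<14, nums[6] = 14+3 = 17 → [1, 4, 5, 8, 11, 14, 17]

17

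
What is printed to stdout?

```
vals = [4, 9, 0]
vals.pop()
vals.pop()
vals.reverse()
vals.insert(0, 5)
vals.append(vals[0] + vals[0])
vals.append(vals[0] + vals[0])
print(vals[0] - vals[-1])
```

-5

pop() removes 0 → [4, 9]
pop() removes 9 → [4]
reverse → [4]
insert 5 at 0 → [5, 4]
append vals[0]+vals[0] = 5+5 = 10 → [5, 4, 10]
append vals[0]+vals[0] = 5+5 = 10 → [5, 4, 10, 10]
vals[0]-vals[-1] = 5-10 = -5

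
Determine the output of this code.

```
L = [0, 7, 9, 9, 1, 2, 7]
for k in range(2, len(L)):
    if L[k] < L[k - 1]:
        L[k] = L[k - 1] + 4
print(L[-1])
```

21

k=2: 9>=7, unchanged → [0, 7, 9, 9, 1, 2, 7]
k=3: 9>=9, unchanged → [0, 7, 9, 9, 1, 2, 7]
k=4: 1<9, L[4] = 9+4 = 13 → [0, 7, 9, 9, 13, 2, 7]
k=5: 2<13, L[5] = 13+4 = 17 → [0, 7, 9, 9, 13, 17, 7]
k=6: 7<17, L[6] = 17+4 = 21 → [0, 7, 9, 9, 13, 17, 21]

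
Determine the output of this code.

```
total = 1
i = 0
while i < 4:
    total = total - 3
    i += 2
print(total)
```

-5

i=0: total = 1-3 = -2
i=2: total = (-2)-3 = -5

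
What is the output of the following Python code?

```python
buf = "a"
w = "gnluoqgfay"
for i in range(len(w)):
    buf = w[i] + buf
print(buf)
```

yafgqoulnga

i=0: prepend 'g' → 'ga'
i=1: prepend 'n' → 'nga'
i=2: prepend 'l' → 'lnga'
i=3: prepend 'u' → 'ulnga'
i=4: prepend 'o' → 'oulnga'
i=5: prepend 'q' → 'qoulnga'
i=6: prepend 'g' → 'gqoulnga'
i=7: prepend 'f' → 'fgqoulnga'
i=8: prepend 'a' → 'afgqoulnga'
i=9: prepend 'y' → 'yafgqoulnga'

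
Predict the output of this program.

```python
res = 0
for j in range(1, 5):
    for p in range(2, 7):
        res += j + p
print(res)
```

130

j=1,p=2: res = 0+3 = 3
j=1,p=3: res = 3+4 = 7
j=1,p=4: res = 7+5 = 12
j=1,p=5: res = 12+6 = 18
j=1,p=6: res = 18+7 = 25
j=2,p=2: res = 25+4 = 29
j=2,p=3: res = 29+5 = 34
j=2,p=4: res = 34+6 = 40
j=2,p=5: res = 40+7 = 47
j=2,p=6: res = 47+8 = 55
j=3,p=2: res = 55+5 = 60
j=3,p=3: res = 60+6 = 66
j=3,p=4: res = 66+7 = 73
j=3,p=5: res = 73+8 = 81
j=3,p=6: res = 81+9 = 90
j=4,p=2: res = 90+6 = 96
j=4,p=3: res = 96+7 = 103
j=4,p=4: res = 103+8 = 111
j=4,p=5: res = 111+9 = 120
j=4,p=6: res = 120+10 = 130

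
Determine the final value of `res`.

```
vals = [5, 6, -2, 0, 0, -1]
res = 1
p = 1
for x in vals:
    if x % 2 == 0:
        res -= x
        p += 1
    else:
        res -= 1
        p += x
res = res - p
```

x=5: not even, res = 1-1 = 0; p=6
x=6: even, res = 0-6 = -6; p=7
x=-2: even, res = (-6)-(-2) = -4; p=8
x=0: even, res = (-4)-0 = -4; p=9
x=0: even, res = (-4)-0 = -4; p=10
x=-1: not even, res = (-4)-1 = -5; p=9
res-p = (-5)-9 = -14

-14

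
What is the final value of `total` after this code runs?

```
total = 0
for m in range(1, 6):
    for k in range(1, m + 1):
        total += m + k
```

m=1,k=1: total = 0+2 = 2
m=2,k=1: total = 2+3 = 5
m=2,k=2: total = 5+4 = 9
m=3,k=1: total = 9+4 = 13
m=3,k=2: total = 13+5 = 18
m=3,k=3: total = 18+6 = 24
m=4,k=1: total = 24+5 = 29
m=4,k=2: total = 29+6 = 35
m=4,k=3: total = 35+7 = 42
m=4,k=4: total = 42+8 = 50
m=5,k=1: total = 50+6 = 56
m=5,k=2: total = 56+7 = 63
m=5,k=3: total = 63+8 = 71
m=5,k=4: total = 71+9 = 80
m=5,k=5: total = 80+10 = 90

90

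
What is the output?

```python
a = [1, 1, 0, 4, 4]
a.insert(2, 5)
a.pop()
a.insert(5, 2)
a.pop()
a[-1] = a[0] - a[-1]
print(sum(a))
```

insert 5 at 2 → [1, 1, 5, 0, 4, 4]
pop() removes 4 → [1, 1, 5, 0, 4]
insert 2 at 5 → [1, 1, 5, 0, 4, 2]
pop() removes 2 → [1, 1, 5, 0, 4]
a[-1] = a[0]-a[-1] = 1-4 = -3 → [1, 1, 5, 0, -3]
sum = 4

4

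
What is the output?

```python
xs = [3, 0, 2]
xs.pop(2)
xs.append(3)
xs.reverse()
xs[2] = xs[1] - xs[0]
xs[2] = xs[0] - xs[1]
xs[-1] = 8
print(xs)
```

[3, 0, 8]

pop(2) removes 2 → [3, 0]
append 3 → [3, 0, 3]
reverse → [3, 0, 3]
xs[2] = xs[1]-xs[0] = 0-3 = -3 → [3, 0, -3]
xs[2] = xs[0]-xs[1] = 3-0 = 3 → [3, 0, 3]
xs[-1] = 8 → [3, 0, 8]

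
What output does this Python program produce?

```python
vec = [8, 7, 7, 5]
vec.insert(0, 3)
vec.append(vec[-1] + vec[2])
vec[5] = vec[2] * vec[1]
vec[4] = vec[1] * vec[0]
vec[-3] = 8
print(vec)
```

[3, 8, 7, 8, 24, 56]

insert 3 at 0 → [3, 8, 7, 7, 5]
append vec[-1]+vec[2] = 5+7 = 12 → [3, 8, 7, 7, 5, 12]
vec[5] = vec[2]*vec[1] = 7*8 = 56 → [3, 8, 7, 7, 5, 56]
vec[4] = vec[1]*vec[0] = 8*3 = 24 → [3, 8, 7, 7, 24, 56]
vec[-3] = 8 → [3, 8, 7, 8, 24, 56]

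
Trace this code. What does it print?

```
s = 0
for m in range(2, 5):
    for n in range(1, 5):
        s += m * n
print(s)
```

m=2,n=1: s = 0+2 = 2
m=2,n=2: s = 2+4 = 6
m=2,n=3: s = 6+6 = 12
m=2,n=4: s = 12+8 = 20
m=3,n=1: s = 20+3 = 23
m=3,n=2: s = 23+6 = 29
m=3,n=3: s = 29+9 = 38
m=3,n=4: s = 38+12 = 50
m=4,n=1: s = 50+4 = 54
m=4,n=2: s = 54+8 = 62
m=4,n=3: s = 62+12 = 74
m=4,n=4: s = 74+16 = 90

90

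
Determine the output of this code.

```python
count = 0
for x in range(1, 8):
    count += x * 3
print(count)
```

x=1: count = 0+1*3 = 3
x=2: count = 3+2*3 = 9
x=3: count = 9+3*3 = 18
x=4: count = 18+4*3 = 30
x=5: count = 30+5*3 = 45
x=6: count = 45+6*3 = 63
x=7: count = 63+7*3 = 84

84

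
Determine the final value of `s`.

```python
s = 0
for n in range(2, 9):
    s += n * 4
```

n=2: s = 0+2*4 = 8
n=3: s = 8+3*4 = 20
n=4: s = 20+4*4 = 36
n=5: s = 36+5*4 = 56
n=6: s = 56+6*4 = 80
n=7: s = 80+7*4 = 108
n=8: s = 108+8*4 = 140

140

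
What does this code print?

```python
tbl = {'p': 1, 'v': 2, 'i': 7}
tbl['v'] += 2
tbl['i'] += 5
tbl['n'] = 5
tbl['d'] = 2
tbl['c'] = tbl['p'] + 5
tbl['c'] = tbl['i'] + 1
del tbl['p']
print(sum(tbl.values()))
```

tbl['v'] = 2+2 = 4 → {'p': 1, 'v': 4, 'i': 7}
tbl['i'] = 7+5 = 12 → {'p': 1, 'v': 4, 'i': 12}
tbl['n'] = 5 → {'p': 1, 'v': 4, 'i': 12, 'n': 5}
tbl['d'] = 2 → {'p': 1, 'v': 4, 'i': 12, 'n': 5, 'd': 2}
tbl['c'] = tbl['p']+5 = 6 → {'p': 1, 'v': 4, 'i': 12, 'n': 5, 'd': 2, 'c': 6}
tbl['c'] = tbl['i']+1 = 13 → {'p': 1, 'v': 4, 'i': 12, 'n': 5, 'd': 2, 'c': 13}
del 'p' → {'v': 4, 'i': 12, 'n': 5, 'd': 2, 'c': 13}
sum of values = 36

36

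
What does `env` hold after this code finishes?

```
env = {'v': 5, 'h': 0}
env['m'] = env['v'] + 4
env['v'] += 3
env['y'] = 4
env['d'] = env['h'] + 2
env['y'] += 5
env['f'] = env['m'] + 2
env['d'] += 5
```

{'v': 8, 'h': 0, 'm': 9, 'y': 9, 'd': 7, 'f': 11}

env['m'] = env['v']+4 = 9 → {'v': 5, 'h': 0, 'm': 9}
env['v'] = 5+3 = 8 → {'v': 8, 'h': 0, 'm': 9}
env['y'] = 4 → {'v': 8, 'h': 0, 'm': 9, 'y': 4}
env['d'] = env['h']+2 = 2 → {'v': 8, 'h': 0, 'm': 9, 'y': 4, 'd': 2}
env['y'] = 4+5 = 9 → {'v': 8, 'h': 0, 'm': 9, 'y': 9, 'd': 2}
env['f'] = env['m']+2 = 11 → {'v': 8, 'h': 0, 'm': 9, 'y': 9, 'd': 2, 'f': 11}
env['d'] = 2+5 = 7 → {'v': 8, 'h': 0, 'm': 9, 'y': 9, 'd': 7, 'f': 11}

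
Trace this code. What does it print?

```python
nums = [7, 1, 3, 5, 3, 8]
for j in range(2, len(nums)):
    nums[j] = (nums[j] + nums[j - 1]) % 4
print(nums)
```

[7, 1, 0, 1, 0, 0]

j=2: nums[2] = (3+1)%4 = 0 → [7, 1, 0, 5, 3, 8]
j=3: nums[3] = (5+0)%4 = 1 → [7, 1, 0, 1, 3, 8]
j=4: nums[4] = (3+1)%4 = 0 → [7, 1, 0, 1, 0, 8]
j=5: nums[5] = (8+0)%4 = 0 → [7, 1, 0, 1, 0, 0]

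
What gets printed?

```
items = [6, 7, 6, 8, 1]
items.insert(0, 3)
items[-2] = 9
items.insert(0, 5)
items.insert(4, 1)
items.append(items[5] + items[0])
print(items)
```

[5, 3, 6, 7, 1, 6, 9, 1, 11]

insert 3 at 0 → [3, 6, 7, 6, 8, 1]
items[-2] = 9 → [3, 6, 7, 6, 9, 1]
insert 5 at 0 → [5, 3, 6, 7, 6, 9, 1]
insert 1 at 4 → [5, 3, 6, 7, 1, 6, 9, 1]
append items[5]+items[0] = 6+5 = 11 → [5, 3, 6, 7, 1, 6, 9, 1, 11]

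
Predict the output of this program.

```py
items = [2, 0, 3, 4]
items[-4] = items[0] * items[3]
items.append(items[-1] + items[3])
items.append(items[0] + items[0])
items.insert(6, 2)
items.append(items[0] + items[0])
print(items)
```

[8, 0, 3, 4, 8, 16, 2, 16]

items[-4] = items[0]*items[3] = 2*4 = 8 → [8, 0, 3, 4]
append items[-1]+items[3] = 4+4 = 8 → [8, 0, 3, 4, 8]
append items[0]+items[0] = 8+8 = 16 → [8, 0, 3, 4, 8, 16]
insert 2 at 6 → [8, 0, 3, 4, 8, 16, 2]
append items[0]+items[0] = 8+8 = 16 → [8, 0, 3, 4, 8, 16, 2, 16]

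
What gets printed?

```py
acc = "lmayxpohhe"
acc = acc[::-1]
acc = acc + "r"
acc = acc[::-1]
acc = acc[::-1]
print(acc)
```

ehhopxyamlr

reverse → 'ehhopxyaml'
+ 'r' → 'ehhopxyamlr'
reverse → 'rlmayxpohhe'
reverse → 'ehhopxyamlr'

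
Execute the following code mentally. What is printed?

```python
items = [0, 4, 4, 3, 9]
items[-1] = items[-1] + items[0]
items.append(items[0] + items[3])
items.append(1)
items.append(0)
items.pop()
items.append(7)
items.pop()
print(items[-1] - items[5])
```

-2

items[-1] = items[-1]+items[0] = 9+0 = 9 → [0, 4, 4, 3, 9]
append items[0]+items[3] = 0+3 = 3 → [0, 4, 4, 3, 9, 3]
append 1 → [0, 4, 4, 3, 9, 3, 1]
append 0 → [0, 4, 4, 3, 9, 3, 1, 0]
pop() removes 0 → [0, 4, 4, 3, 9, 3, 1]
append 7 → [0, 4, 4, 3, 9, 3, 1, 7]
pop() removes 7 → [0, 4, 4, 3, 9, 3, 1]
items[-1]-items[5] = 1-3 = -2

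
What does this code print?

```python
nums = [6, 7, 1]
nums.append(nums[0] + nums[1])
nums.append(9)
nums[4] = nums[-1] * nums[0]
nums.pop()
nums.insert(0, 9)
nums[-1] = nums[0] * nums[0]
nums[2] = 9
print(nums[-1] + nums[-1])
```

162

append nums[0]+nums[1] = 6+7 = 13 → [6, 7, 1, 13]
append 9 → [6, 7, 1, 13, 9]
nums[4] = nums[-1]*nums[0] = 9*6 = 54 → [6, 7, 1, 13, 54]
pop() removes 54 → [6, 7, 1, 13]
insert 9 at 0 → [9, 6, 7, 1, 13]
nums[-1] = nums[0]*nums[0] = 9*9 = 81 → [9, 6, 7, 1, 81]
nums[2] = 9 → [9, 6, 9, 1, 81]
nums[-1]+nums[-1] = 81+81 = 162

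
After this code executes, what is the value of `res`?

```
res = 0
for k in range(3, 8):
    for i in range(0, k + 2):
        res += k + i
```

k=3,i=0: res = 0+3 = 3
k=3,i=1: res = 3+4 = 7
k=3,i=2: res = 7+5 = 12
k=3,i=3: res = 12+6 = 18
k=3,i=4: res = 18+7 = 25
k=4,i=0: res = 25+4 = 29
k=4,i=1: res = 29+5 = 34
k=4,i=2: res = 34+6 = 40
k=4,i=3: res = 40+7 = 47
k=4,i=4: res = 47+8 = 55
k=4,i=5: res = 55+9 = 64
k=5,i=0: res = 64+5 = 69
k=5,i=1: res = 69+6 = 75
k=5,i=2: res = 75+7 = 82
k=5,i=3: res = 82+8 = 90
k=5,i=4: res = 90+9 = 99
k=5,i=5: res = 99+10 = 109
k=5,i=6: res = 109+11 = 120
k=6,i=0: res = 120+6 = 126
k=6,i=1: res = 126+7 = 133
k=6,i=2: res = 133+8 = 141
k=6,i=3: res = 141+9 = 150
k=6,i=4: res = 150+10 = 160
k=6,i=5: res = 160+11 = 171
k=6,i=6: res = 171+12 = 183
k=6,i=7: res = 183+13 = 196
k=7,i=0: res = 196+7 = 203
k=7,i=1: res = 203+8 = 211
k=7,i=2: res = 211+9 = 220
k=7,i=3: res = 220+10 = 230
k=7,i=4: res = 230+11 = 241
k=7,i=5: res = 241+12 = 253
k=7,i=6: res = 253+13 = 266
k=7,i=7: res = 266+14 = 280
k=7,i=8: res = 280+15 = 295

295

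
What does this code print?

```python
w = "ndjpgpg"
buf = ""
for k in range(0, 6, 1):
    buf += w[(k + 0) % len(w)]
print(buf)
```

k=0: add w[0]='n' → 'n'
k=1: add w[1]='d' → 'nd'
k=2: add w[2]='j' → 'ndj'
k=3: add w[3]='p' → 'ndjp'
k=4: add w[4]='g' → 'ndjpg'
k=5: add w[5]='p' → 'ndjpgp'

ndjpgp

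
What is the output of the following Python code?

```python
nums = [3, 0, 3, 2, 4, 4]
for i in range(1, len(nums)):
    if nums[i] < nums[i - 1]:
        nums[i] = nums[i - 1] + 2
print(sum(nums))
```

48

i=1: 0<3, nums[1] = 3+2 = 5 → [3, 5, 3, 2, 4, 4]
i=2: 3<5, nums[2] = 5+2 = 7 → [3, 5, 7, 2, 4, 4]
i=3: 2<7, nums[3] = 7+2 = 9 → [3, 5, 7, 9, 4, 4]
i=4: 4<9, nums[4] = 9+2 = 11 → [3, 5, 7, 9, 11, 4]
i=5: 4<11, nums[5] = 11+2 = 13 → [3, 5, 7, 9, 11, 13]
sum = 48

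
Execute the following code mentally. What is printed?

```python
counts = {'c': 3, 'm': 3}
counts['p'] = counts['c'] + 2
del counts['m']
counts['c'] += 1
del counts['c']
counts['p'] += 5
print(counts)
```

{'p': 10}

counts['p'] = counts['c']+2 = 5 → {'c': 3, 'm': 3, 'p': 5}
del 'm' → {'c': 3, 'p': 5}
counts['c'] = 3+1 = 4 → {'c': 4, 'p': 5}
del 'c' → {'p': 5}
counts['p'] = 5+5 = 10 → {'p': 10}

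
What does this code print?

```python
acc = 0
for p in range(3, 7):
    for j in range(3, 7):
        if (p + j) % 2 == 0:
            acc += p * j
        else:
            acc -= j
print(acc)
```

128

p=3,j=3: even sum, acc = 0+9 = 9
p=3,j=4: odd sum, acc = 9-4 = 5
p=3,j=5: even sum, acc = 5+15 = 20
p=3,j=6: odd sum, acc = 20-6 = 14
p=4,j=3: odd sum, acc = 14-3 = 11
p=4,j=4: even sum, acc = 11+16 = 27
p=4,j=5: odd sum, acc = 27-5 = 22
p=4,j=6: even sum, acc = 22+24 = 46
p=5,j=3: even sum, acc = 46+15 = 61
p=5,j=4: odd sum, acc = 61-4 = 57
p=5,j=5: even sum, acc = 57+25 = 82
p=5,j=6: odd sum, acc = 82-6 = 76
p=6,j=3: odd sum, acc = 76-3 = 73
p=6,j=4: even sum, acc = 73+24 = 97
p=6,j=5: odd sum, acc = 97-5 = 92
p=6,j=6: even sum, acc = 92+36 = 128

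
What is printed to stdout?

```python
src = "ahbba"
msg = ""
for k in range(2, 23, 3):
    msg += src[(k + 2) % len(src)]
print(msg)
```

ababhab

k=2: add src[4]='a' → 'a'
k=5: add src[2]='b' → 'ab'
k=8: add src[0]='a' → 'aba'
k=11: add src[3]='b' → 'abab'
k=14: add src[1]='h' → 'ababh'
k=17: add src[4]='a' → 'ababha'
k=20: add src[2]='b' → 'ababhab'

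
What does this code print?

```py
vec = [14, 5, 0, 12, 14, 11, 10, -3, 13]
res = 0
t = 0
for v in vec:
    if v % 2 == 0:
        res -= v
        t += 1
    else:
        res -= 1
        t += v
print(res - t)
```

v=14: even, res = 0-14 = -14; t=1
v=5: not even, res = (-14)-1 = -15; t=6
v=0: even, res = (-15)-0 = -15; t=7
v=12: even, res = (-15)-12 = -27; t=8
v=14: even, res = (-27)-14 = -41; t=9
v=11: not even, res = (-41)-1 = -42; t=20
v=10: even, res = (-42)-10 = -52; t=21
v=-3: not even, res = (-52)-1 = -53; t=18
v=13: not even, res = (-53)-1 = -54; t=31
res-t = (-54)-31 = -85

-85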